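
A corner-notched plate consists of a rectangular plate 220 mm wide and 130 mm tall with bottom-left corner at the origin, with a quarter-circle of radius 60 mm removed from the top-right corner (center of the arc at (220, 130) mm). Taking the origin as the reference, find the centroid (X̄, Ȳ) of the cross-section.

plate: A = 220 × 130 = 28600.00, centroid at (110.00, 65.00).
removed quarter-circle: A = −¼π·60² = -2827.43, centroid at (194.54, 104.54).
ΣA = 25772.57 mm², ΣAX̄ = 2595964.65 mm³, ΣAȲ = 1563433.66 mm³.
X̄ = 2595964.65/25772.57 = 100.73 mm; Ȳ = 1563433.66/25772.57 = 60.66 mm.

X̄ = 100.73 mm, Ȳ = 60.66 mm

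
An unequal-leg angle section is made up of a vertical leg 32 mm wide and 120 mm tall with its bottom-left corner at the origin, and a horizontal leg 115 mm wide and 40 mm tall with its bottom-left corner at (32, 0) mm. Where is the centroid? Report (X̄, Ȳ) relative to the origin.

vertical leg: A = 32 × 120 = 3840.00, centroid at (16.00, 60.00).
horizontal leg: A = 115 × 40 = 4600.00, centroid at (89.50, 20.00).
ΣA = 8440.00 mm²
ΣAX̄ = (3840.00)(16.00) + (4600.00)(89.50) = 473140.00 mm³
ΣAȲ = (3840.00)(60.00) + (4600.00)(20.00) = 322400.00 mm³
X̄ = 473140.00 / 8440.00 = 56.06 mm
Ȳ = 322400.00 / 8440.00 = 38.20 mm

X̄ = 56.06 mm, Ȳ = 38.20 mm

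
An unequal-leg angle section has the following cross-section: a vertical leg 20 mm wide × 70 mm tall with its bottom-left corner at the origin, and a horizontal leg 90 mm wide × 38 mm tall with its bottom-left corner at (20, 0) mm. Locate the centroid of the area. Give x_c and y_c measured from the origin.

x_c = 49.02 mm, y_c = 23.65 mm

vertical leg: A = 20 × 70 = 1400.00, centroid at (10.00, 35.00).
horizontal leg: A = 90 × 38 = 3420.00, centroid at (65.00, 19.00).
ΣA = 4820.00 mm², ΣAx_c = 236300.00 mm³, ΣAy_c = 113980.00 mm³.
x_c = 236300.00/4820.00 = 49.02 mm; y_c = 113980.00/4820.00 = 23.65 mm.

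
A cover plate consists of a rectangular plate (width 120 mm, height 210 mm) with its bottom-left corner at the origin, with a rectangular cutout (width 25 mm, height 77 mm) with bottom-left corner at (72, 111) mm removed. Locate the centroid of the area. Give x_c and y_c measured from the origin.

x_c = 57.97 mm, y_c = 101.32 mm

plate: A = 120 × 210 = 25200.00, centroid at (60.00, 105.00).
hole: A = −(25 × 77) = -1925.00, centroid at (84.50, 149.50).
ΣA = 23275.00 mm²
ΣAx_c = (25200.00)(60.00) + (-1925.00)(84.50) = 1349337.50 mm³
ΣAy_c = (25200.00)(105.00) + (-1925.00)(149.50) = 2358212.50 mm³
x_c = 1349337.50 / 23275.00 = 57.97 mm
y_c = 2358212.50 / 23275.00 = 101.32 mm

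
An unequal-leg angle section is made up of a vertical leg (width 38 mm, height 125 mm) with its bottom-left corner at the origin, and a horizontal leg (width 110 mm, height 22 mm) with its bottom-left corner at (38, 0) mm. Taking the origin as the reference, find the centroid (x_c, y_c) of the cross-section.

vertical leg: A = 38 × 125 = 4750.00, centroid at (19.00, 62.50).
horizontal leg: A = 110 × 22 = 2420.00, centroid at (93.00, 11.00).
ΣA = 7170.00 mm², ΣAx_c = 315310.00 mm³, ΣAy_c = 323495.00 mm³.
x_c = 315310.00/7170.00 = 43.98 mm; y_c = 323495.00/7170.00 = 45.12 mm.

x_c = 43.98 mm, y_c = 45.12 mm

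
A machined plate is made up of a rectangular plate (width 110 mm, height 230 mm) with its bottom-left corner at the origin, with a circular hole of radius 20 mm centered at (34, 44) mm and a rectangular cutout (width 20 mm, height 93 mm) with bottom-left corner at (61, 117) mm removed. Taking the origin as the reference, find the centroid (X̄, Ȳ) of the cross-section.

plate: A = 110 × 230 = 25300.00, centroid at (55.00, 115.00).
hole 1: A = −π·20² = -1256.64, centroid at (34.00, 44.00).
hole 2: A = −(20 × 93) = -1860.00, centroid at (71.00, 163.50).
ΣA = 22183.36 mm²
ΣAX̄ = (25300.00)(55.00) + (-1256.64)(34.00) + (-1860.00)(71.00) = 1216714.34 mm³
ΣAȲ = (25300.00)(115.00) + (-1256.64)(44.00) + (-1860.00)(163.50) = 2550097.97 mm³
X̄ = 1216714.34 / 22183.36 = 54.85 mm
Ȳ = 2550097.97 / 22183.36 = 114.96 mm

X̄ = 54.85 mm, Ȳ = 114.96 mm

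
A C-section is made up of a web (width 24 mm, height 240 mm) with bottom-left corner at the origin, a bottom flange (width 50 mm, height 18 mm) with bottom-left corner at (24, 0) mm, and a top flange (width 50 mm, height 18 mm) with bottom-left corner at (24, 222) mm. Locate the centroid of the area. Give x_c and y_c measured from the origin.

web: A = 24 × 240 = 5760.00, centroid at (12.00, 120.00).
bottom flange: A = 50 × 18 = 900.00, centroid at (49.00, 9.00).
top flange: A = 50 × 18 = 900.00, centroid at (49.00, 231.00).
ΣA = 7560.00 mm²
ΣAx_c = (5760.00)(12.00) + (900.00)(49.00) + (900.00)(49.00) = 157320.00 mm³
ΣAy_c = (5760.00)(120.00) + (900.00)(9.00) + (900.00)(231.00) = 907200.00 mm³
x_c = 157320.00 / 7560.00 = 20.81 mm
y_c = 907200.00 / 7560.00 = 120.00 mm

x_c = 20.81 mm, y_c = 120.00 mm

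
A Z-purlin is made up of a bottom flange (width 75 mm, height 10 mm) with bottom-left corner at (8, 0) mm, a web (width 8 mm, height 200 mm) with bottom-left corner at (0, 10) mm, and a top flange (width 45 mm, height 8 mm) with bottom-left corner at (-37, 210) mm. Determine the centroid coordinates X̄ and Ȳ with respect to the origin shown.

bottom flange: A = 75 × 10 = 750.00, centroid at (45.50, 5.00).
web: A = 8 × 200 = 1600.00, centroid at (4.00, 110.00).
top flange: A = 45 × 8 = 360.00, centroid at (-14.50, 214.00).
ΣA = 2710.00 mm²
ΣAX̄ = (750.00)(45.50) + (1600.00)(4.00) + (360.00)(-14.50) = 35305.00 mm³
ΣAȲ = (750.00)(5.00) + (1600.00)(110.00) + (360.00)(214.00) = 256790.00 mm³
X̄ = 35305.00 / 2710.00 = 13.03 mm
Ȳ = 256790.00 / 2710.00 = 94.76 mm

X̄ = 13.03 mm, Ȳ = 94.76 mm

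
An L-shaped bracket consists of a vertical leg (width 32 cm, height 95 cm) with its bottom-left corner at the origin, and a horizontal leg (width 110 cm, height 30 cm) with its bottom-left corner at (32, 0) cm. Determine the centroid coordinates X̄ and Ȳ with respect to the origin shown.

vertical leg: A = 32 × 95 = 3040.00, centroid at (16.00, 47.50).
horizontal leg: A = 110 × 30 = 3300.00, centroid at (87.00, 15.00).
ΣA = 6340.00 cm²
ΣAX̄ = (3040.00)(16.00) + (3300.00)(87.00) = 335740.00 cm³
ΣAȲ = (3040.00)(47.50) + (3300.00)(15.00) = 193900.00 cm³
X̄ = 335740.00 / 6340.00 = 52.96 cm
Ȳ = 193900.00 / 6340.00 = 30.58 cm

X̄ = 52.96 cm, Ȳ = 30.58 cm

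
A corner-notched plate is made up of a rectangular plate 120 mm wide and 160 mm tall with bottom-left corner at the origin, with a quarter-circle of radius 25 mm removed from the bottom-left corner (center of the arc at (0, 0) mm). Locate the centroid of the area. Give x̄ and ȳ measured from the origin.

x̄ = 61.30 mm, ȳ = 81.82 mm

plate: A = 120 × 160 = 19200.00, centroid at (60.00, 80.00).
removed quarter-circle: A = −¼π·25² = -490.87, centroid at (10.61, 10.61).
ΣA = 18709.13 mm², ΣAx̄ = 1146791.67 mm³, ΣAȳ = 1530791.67 mm³.
x̄ = 1146791.67/18709.13 = 61.30 mm; ȳ = 1530791.67/18709.13 = 81.82 mm.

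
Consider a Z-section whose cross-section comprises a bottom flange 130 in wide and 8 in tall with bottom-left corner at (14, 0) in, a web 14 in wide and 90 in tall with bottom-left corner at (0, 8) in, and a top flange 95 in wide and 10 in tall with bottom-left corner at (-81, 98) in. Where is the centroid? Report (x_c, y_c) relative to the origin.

Part | A | x̄ᵢ | ȳᵢ | A·x̄ᵢ | A·ȳᵢ
bottom flange | 1040.00 | 79.00 | 4.00 | 82160.00 | 4160.00
web | 1260.00 | 7.00 | 53.00 | 8820.00 | 66780.00
top flange | 950.00 | -33.50 | 103.00 | -31825.00 | 97850.00
Σ | 3250.00 |  |  | 59155.00 | 168790.00
x_c = 59155.00 / 3250.00 = 18.20 in
y_c = 168790.00 / 3250.00 = 51.94 in

x_c = 18.20 in, y_c = 51.94 in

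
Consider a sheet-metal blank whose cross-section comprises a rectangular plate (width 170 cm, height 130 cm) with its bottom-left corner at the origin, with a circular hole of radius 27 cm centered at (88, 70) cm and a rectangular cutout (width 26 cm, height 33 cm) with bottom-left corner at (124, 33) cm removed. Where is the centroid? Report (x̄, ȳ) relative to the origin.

x̄ = 82.28 cm, ȳ = 65.10 cm

plate: A = 170 × 130 = 22100.00, centroid at (85.00, 65.00).
hole 1: A = −π·27² = -2290.22, centroid at (88.00, 70.00).
hole 2: A = −(26 × 33) = -858.00, centroid at (137.00, 49.50).
ΣA = 18951.78 cm²
ΣAx̄ = (22100.00)(85.00) + (-2290.22)(88.00) + (-858.00)(137.00) = 1559414.55 cm³
ΣAȳ = (22100.00)(65.00) + (-2290.22)(70.00) + (-858.00)(49.50) = 1233713.53 cm³
x̄ = 1559414.55 / 18951.78 = 82.28 cm
ȳ = 1233713.53 / 18951.78 = 65.10 cm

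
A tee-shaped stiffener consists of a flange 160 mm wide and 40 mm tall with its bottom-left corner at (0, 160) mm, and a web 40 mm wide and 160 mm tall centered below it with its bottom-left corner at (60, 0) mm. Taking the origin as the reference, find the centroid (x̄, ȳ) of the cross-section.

Part | A | x̄ᵢ | ȳᵢ | A·x̄ᵢ | A·ȳᵢ
web | 6400.00 | 80.00 | 80.00 | 512000.00 | 512000.00
flange | 6400.00 | 80.00 | 180.00 | 512000.00 | 1152000.00
Σ | 12800.00 |  |  | 1024000.00 | 1664000.00
x̄ = 1024000.00 / 12800.00 = 80.00 mm
ȳ = 1664000.00 / 12800.00 = 130.00 mm

x̄ = 80.00 mm, ȳ = 130.00 mm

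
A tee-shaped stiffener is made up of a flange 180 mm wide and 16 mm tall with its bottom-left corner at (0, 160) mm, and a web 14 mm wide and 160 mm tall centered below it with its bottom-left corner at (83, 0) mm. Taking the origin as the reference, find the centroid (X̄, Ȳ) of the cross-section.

X̄ = 90.00 mm, Ȳ = 129.50 mm

web: A = 14 × 160 = 2240.00, centroid at (90.00, 80.00).
flange: A = 180 × 16 = 2880.00, centroid at (90.00, 168.00).
ΣA = 5120.00 mm², ΣAX̄ = 460800.00 mm³, ΣAȲ = 663040.00 mm³.
X̄ = 460800.00/5120.00 = 90.00 mm; Ȳ = 663040.00/5120.00 = 129.50 mm.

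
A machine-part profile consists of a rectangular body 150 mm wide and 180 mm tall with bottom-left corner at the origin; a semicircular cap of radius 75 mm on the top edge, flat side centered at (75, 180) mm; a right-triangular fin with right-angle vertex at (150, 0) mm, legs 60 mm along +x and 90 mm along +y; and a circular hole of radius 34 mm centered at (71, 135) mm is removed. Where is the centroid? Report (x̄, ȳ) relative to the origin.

x̄ = 82.76 mm, ȳ = 111.52 mm

rectangular body: A = 150 × 180 = 27000.00, centroid at (75.00, 90.00).
semicircular top: A = ½π·75² = 8835.73, centroid at (75.00, 211.83).
triangular fin: A = ½·60·90 = 2700.00, centroid at (170.00, 30.00).
hole: A = −π·34² = -3631.68, centroid at (71.00, 135.00).
ΣA = 34904.05 mm²
ΣAx̄ = (27000.00)(75.00) + (8835.73)(75.00) + (2700.00)(170.00) + (-3631.68)(71.00) = 2888830.34 mm³
ΣAȳ = (27000.00)(90.00) + (8835.73)(211.83) + (2700.00)(30.00) + (-3631.68)(135.00) = 3892404.33 mm³
x̄ = 2888830.34 / 34904.05 = 82.76 mm
ȳ = 3892404.33 / 34904.05 = 111.52 mm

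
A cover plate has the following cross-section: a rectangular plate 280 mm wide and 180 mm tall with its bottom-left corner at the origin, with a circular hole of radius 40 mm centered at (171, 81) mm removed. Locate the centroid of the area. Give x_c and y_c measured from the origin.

plate: A = 280 × 180 = 50400.00, centroid at (140.00, 90.00).
hole: A = −π·40² = -5026.55, centroid at (171.00, 81.00).
ΣA = 45373.45 mm²
ΣAx_c = (50400.00)(140.00) + (-5026.55)(171.00) = 6196460.25 mm³
ΣAy_c = (50400.00)(90.00) + (-5026.55)(81.00) = 4128849.59 mm³
x_c = 6196460.25 / 45373.45 = 136.57 mm
y_c = 4128849.59 / 45373.45 = 91.00 mm

x_c = 136.57 mm, y_c = 91.00 mm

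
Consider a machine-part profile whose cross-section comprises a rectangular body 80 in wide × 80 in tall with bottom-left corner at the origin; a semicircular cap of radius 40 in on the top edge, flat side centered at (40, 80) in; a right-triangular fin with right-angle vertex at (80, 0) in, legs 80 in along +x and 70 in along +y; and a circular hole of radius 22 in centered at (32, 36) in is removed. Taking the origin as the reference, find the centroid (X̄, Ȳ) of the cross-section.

rectangular body: A = 80 × 80 = 6400.00, centroid at (40.00, 40.00).
semicircular top: A = ½π·40² = 2513.27, centroid at (40.00, 96.98).
triangular fin: A = ½·80·70 = 2800.00, centroid at (106.67, 23.33).
hole: A = −π·22² = -1520.53, centroid at (32.00, 36.00).
ΣA = 10192.74 in²
ΣAX̄ = (6400.00)(40.00) + (2513.27)(40.00) + (2800.00)(106.67) + (-1520.53)(32.00) = 606540.64 in³
ΣAȲ = (6400.00)(40.00) + (2513.27)(96.98) + (2800.00)(23.33) + (-1520.53)(36.00) = 510322.82 in³
X̄ = 606540.64 / 10192.74 = 59.51 in
Ȳ = 510322.82 / 10192.74 = 50.07 in

X̄ = 59.51 in, Ȳ = 50.07 in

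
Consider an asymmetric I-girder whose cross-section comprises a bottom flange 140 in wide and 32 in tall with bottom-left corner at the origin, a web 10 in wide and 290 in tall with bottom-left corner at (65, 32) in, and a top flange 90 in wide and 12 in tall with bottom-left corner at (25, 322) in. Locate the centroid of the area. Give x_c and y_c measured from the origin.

bottom flange: A = 140 × 32 = 4480.00, centroid at (70.00, 16.00).
web: A = 10 × 290 = 2900.00, centroid at (70.00, 177.00).
top flange: A = 90 × 12 = 1080.00, centroid at (70.00, 328.00).
ΣA = 8460.00 in²
ΣAx_c = (4480.00)(70.00) + (2900.00)(70.00) + (1080.00)(70.00) = 592200.00 in³
ΣAy_c = (4480.00)(16.00) + (2900.00)(177.00) + (1080.00)(328.00) = 939220.00 in³
x_c = 592200.00 / 8460.00 = 70.00 in
y_c = 939220.00 / 8460.00 = 111.02 in

x_c = 70.00 in, y_c = 111.02 in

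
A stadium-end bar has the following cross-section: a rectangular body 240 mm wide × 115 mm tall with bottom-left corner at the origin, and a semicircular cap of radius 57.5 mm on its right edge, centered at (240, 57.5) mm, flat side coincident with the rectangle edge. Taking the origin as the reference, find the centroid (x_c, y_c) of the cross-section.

x_c = 142.87 mm, y_c = 57.50 mm

Part | A | x̄ᵢ | ȳᵢ | A·x̄ᵢ | A·ȳᵢ
rectangular body | 27600.00 | 120.00 | 57.50 | 3312000.00 | 1587000.00
semicircular end | 5193.45 | 264.40 | 57.50 | 1373166.47 | 298623.11
Σ | 32793.45 |  |  | 4685166.47 | 1885623.11
x_c = 4685166.47 / 32793.45 = 142.87 mm
y_c = 1885623.11 / 32793.45 = 57.50 mm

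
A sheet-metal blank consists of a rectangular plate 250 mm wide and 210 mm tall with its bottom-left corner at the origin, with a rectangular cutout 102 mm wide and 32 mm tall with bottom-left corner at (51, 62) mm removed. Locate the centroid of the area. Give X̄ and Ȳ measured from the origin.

plate: A = 250 × 210 = 52500.00, centroid at (125.00, 105.00).
hole: A = −(102 × 32) = -3264.00, centroid at (102.00, 78.00).
ΣA = 49236.00 mm², ΣAX̄ = 6229572.00 mm³, ΣAȲ = 5257908.00 mm³.
X̄ = 6229572.00/49236.00 = 126.52 mm; Ȳ = 5257908.00/49236.00 = 106.79 mm.

X̄ = 126.52 mm, Ȳ = 106.79 mm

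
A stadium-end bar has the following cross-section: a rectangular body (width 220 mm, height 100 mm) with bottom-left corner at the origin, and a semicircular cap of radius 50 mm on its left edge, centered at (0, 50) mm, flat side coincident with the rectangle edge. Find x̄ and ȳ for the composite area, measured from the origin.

rectangular body: A = 220 × 100 = 22000.00, centroid at (110.00, 50.00).
semicircular end: A = ½π·50² = 3926.99, centroid at (-21.22, 50.00).
ΣA = 25926.99 mm², ΣAx̄ = 2336666.67 mm³, ΣAȳ = 1296349.54 mm³.
x̄ = 2336666.67/25926.99 = 90.12 mm; ȳ = 1296349.54/25926.99 = 50.00 mm.

x̄ = 90.12 mm, ȳ = 50.00 mm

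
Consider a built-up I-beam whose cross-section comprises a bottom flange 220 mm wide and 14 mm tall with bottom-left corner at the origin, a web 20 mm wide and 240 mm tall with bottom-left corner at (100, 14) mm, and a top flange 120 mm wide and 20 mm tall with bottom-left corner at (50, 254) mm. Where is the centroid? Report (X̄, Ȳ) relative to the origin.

bottom flange: A = 220 × 14 = 3080.00, centroid at (110.00, 7.00).
web: A = 20 × 240 = 4800.00, centroid at (110.00, 134.00).
top flange: A = 120 × 20 = 2400.00, centroid at (110.00, 264.00).
ΣA = 10280.00 mm², ΣAX̄ = 1130800.00 mm³, ΣAȲ = 1298360.00 mm³.
X̄ = 1130800.00/10280.00 = 110.00 mm; Ȳ = 1298360.00/10280.00 = 126.30 mm.

X̄ = 110.00 mm, Ȳ = 126.30 mm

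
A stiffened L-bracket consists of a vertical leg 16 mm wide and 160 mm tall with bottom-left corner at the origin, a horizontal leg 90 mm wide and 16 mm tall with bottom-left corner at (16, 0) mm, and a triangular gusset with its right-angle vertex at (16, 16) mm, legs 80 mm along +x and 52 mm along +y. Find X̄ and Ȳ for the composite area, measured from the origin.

vertical leg: A = 16 × 160 = 2560.00, centroid at (8.00, 80.00).
horizontal leg: A = 90 × 16 = 1440.00, centroid at (61.00, 8.00).
gusset: A = ½·80·52 = 2080.00, centroid at (42.67, 33.33).
ΣA = 6080.00 mm²
ΣAX̄ = (2560.00)(8.00) + (1440.00)(61.00) + (2080.00)(42.67) = 197066.67 mm³
ΣAȲ = (2560.00)(80.00) + (1440.00)(8.00) + (2080.00)(33.33) = 285653.33 mm³
X̄ = 197066.67 / 6080.00 = 32.41 mm
Ȳ = 285653.33 / 6080.00 = 46.98 mm

X̄ = 32.41 mm, Ȳ = 46.98 mm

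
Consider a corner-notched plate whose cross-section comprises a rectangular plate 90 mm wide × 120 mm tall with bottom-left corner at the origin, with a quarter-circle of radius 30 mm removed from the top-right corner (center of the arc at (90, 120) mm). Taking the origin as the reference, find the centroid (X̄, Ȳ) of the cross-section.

X̄ = 42.74 mm, Ȳ = 56.69 mm

plate: A = 90 × 120 = 10800.00, centroid at (45.00, 60.00).
removed quarter-circle: A = −¼π·30² = -706.86, centroid at (77.27, 107.27).
ΣA = 10093.14 mm², ΣAX̄ = 431382.75 mm³, ΣAȲ = 572177.00 mm³.
X̄ = 431382.75/10093.14 = 42.74 mm; Ȳ = 572177.00/10093.14 = 56.69 mm.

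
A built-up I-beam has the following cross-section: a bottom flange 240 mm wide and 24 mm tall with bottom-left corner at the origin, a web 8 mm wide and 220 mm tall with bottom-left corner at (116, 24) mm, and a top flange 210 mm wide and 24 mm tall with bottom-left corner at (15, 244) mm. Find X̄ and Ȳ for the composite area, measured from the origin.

X̄ = 120.00 mm, Ȳ = 127.01 mm

Part | A | x̄ᵢ | ȳᵢ | A·x̄ᵢ | A·ȳᵢ
bottom flange | 5760.00 | 120.00 | 12.00 | 691200.00 | 69120.00
web | 1760.00 | 120.00 | 134.00 | 211200.00 | 235840.00
top flange | 5040.00 | 120.00 | 256.00 | 604800.00 | 1290240.00
Σ | 12560.00 |  |  | 1507200.00 | 1595200.00
X̄ = 1507200.00 / 12560.00 = 120.00 mm
Ȳ = 1595200.00 / 12560.00 = 127.01 mm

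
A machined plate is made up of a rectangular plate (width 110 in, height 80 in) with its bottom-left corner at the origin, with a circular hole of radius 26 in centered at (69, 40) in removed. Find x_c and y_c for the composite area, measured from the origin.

x_c = 50.55 in, y_c = 40.00 in

plate: A = 110 × 80 = 8800.00, centroid at (55.00, 40.00).
hole: A = −π·26² = -2123.72, centroid at (69.00, 40.00).
ΣA = 6676.28 in², ΣAx_c = 337463.55 in³, ΣAy_c = 267051.33 in³.
x_c = 337463.55/6676.28 = 50.55 in; y_c = 267051.33/6676.28 = 40.00 in.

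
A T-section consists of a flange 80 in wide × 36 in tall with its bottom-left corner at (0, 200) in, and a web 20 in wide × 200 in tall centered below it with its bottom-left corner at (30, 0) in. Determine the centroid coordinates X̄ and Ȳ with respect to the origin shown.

web: A = 20 × 200 = 4000.00, centroid at (40.00, 100.00).
flange: A = 80 × 36 = 2880.00, centroid at (40.00, 218.00).
ΣA = 6880.00 in²
ΣAX̄ = (4000.00)(40.00) + (2880.00)(40.00) = 275200.00 in³
ΣAȲ = (4000.00)(100.00) + (2880.00)(218.00) = 1027840.00 in³
X̄ = 275200.00 / 6880.00 = 40.00 in
Ȳ = 1027840.00 / 6880.00 = 149.40 in

X̄ = 40.00 in, Ȳ = 149.40 in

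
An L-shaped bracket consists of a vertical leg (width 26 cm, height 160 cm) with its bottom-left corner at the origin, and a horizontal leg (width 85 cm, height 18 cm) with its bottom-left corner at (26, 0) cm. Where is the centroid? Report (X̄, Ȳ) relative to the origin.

X̄ = 27.92 cm, Ȳ = 60.91 cm

vertical leg: A = 26 × 160 = 4160.00, centroid at (13.00, 80.00).
horizontal leg: A = 85 × 18 = 1530.00, centroid at (68.50, 9.00).
ΣA = 5690.00 cm², ΣAX̄ = 158885.00 cm³, ΣAȲ = 346570.00 cm³.
X̄ = 158885.00/5690.00 = 27.92 cm; Ȳ = 346570.00/5690.00 = 60.91 cm.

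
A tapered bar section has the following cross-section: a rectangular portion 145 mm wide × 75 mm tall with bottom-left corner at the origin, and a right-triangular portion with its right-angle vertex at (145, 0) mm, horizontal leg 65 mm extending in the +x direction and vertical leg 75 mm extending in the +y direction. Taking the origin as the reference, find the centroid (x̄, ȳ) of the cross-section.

Part | A | x̄ᵢ | ȳᵢ | A·x̄ᵢ | A·ȳᵢ
rectangular portion | 10875.00 | 72.50 | 37.50 | 788437.50 | 407812.50
triangular portion | 2437.50 | 166.67 | 25.00 | 406250.00 | 60937.50
Σ | 13312.50 |  |  | 1194687.50 | 468750.00
x̄ = 1194687.50 / 13312.50 = 89.74 mm
ȳ = 468750.00 / 13312.50 = 35.21 mm

x̄ = 89.74 mm, ȳ = 35.21 mm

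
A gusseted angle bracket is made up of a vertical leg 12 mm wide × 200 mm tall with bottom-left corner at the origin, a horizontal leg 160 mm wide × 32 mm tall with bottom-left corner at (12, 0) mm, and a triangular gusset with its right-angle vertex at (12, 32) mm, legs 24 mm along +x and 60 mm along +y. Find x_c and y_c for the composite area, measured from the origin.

x_c = 60.66 mm, y_c = 43.61 mm

Part | A | x̄ᵢ | ȳᵢ | A·x̄ᵢ | A·ȳᵢ
vertical leg | 2400.00 | 6.00 | 100.00 | 14400.00 | 240000.00
horizontal leg | 5120.00 | 92.00 | 16.00 | 471040.00 | 81920.00
gusset | 720.00 | 20.00 | 52.00 | 14400.00 | 37440.00
Σ | 8240.00 |  |  | 499840.00 | 359360.00
x_c = 499840.00 / 8240.00 = 60.66 mm
y_c = 359360.00 / 8240.00 = 43.61 mm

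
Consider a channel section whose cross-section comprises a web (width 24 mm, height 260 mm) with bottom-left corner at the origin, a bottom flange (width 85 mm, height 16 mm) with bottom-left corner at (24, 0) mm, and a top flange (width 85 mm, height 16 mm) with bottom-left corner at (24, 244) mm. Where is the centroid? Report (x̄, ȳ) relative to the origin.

x̄ = 28.54 mm, ȳ = 130.00 mm

Part | A | x̄ᵢ | ȳᵢ | A·x̄ᵢ | A·ȳᵢ
web | 6240.00 | 12.00 | 130.00 | 74880.00 | 811200.00
bottom flange | 1360.00 | 66.50 | 8.00 | 90440.00 | 10880.00
top flange | 1360.00 | 66.50 | 252.00 | 90440.00 | 342720.00
Σ | 8960.00 |  |  | 255760.00 | 1164800.00
x̄ = 255760.00 / 8960.00 = 28.54 mm
ȳ = 1164800.00 / 8960.00 = 130.00 mm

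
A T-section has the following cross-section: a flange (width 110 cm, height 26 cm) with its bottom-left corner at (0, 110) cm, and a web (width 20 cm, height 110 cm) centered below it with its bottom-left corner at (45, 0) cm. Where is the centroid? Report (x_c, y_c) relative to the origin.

x_c = 55.00 cm, y_c = 93.43 cm

web: A = 20 × 110 = 2200.00, centroid at (55.00, 55.00).
flange: A = 110 × 26 = 2860.00, centroid at (55.00, 123.00).
ΣA = 5060.00 cm², ΣAx_c = 278300.00 cm³, ΣAy_c = 472780.00 cm³.
x_c = 278300.00/5060.00 = 55.00 cm; y_c = 472780.00/5060.00 = 93.43 cm.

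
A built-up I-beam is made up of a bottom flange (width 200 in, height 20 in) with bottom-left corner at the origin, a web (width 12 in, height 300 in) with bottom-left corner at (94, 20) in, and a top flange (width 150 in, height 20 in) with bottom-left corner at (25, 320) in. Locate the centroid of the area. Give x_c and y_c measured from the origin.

x_c = 100.00 in, y_c = 154.91 in

bottom flange: A = 200 × 20 = 4000.00, centroid at (100.00, 10.00).
web: A = 12 × 300 = 3600.00, centroid at (100.00, 170.00).
top flange: A = 150 × 20 = 3000.00, centroid at (100.00, 330.00).
ΣA = 10600.00 in², ΣAx_c = 1060000.00 in³, ΣAy_c = 1642000.00 in³.
x_c = 1060000.00/10600.00 = 100.00 in; y_c = 1642000.00/10600.00 = 154.91 in.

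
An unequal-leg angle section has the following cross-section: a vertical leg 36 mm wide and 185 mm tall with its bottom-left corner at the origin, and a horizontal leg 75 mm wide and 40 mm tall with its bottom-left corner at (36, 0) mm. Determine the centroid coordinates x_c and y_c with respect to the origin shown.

vertical leg: A = 36 × 185 = 6660.00, centroid at (18.00, 92.50).
horizontal leg: A = 75 × 40 = 3000.00, centroid at (73.50, 20.00).
ΣA = 9660.00 mm²
ΣAx_c = (6660.00)(18.00) + (3000.00)(73.50) = 340380.00 mm³
ΣAy_c = (6660.00)(92.50) + (3000.00)(20.00) = 676050.00 mm³
x_c = 340380.00 / 9660.00 = 35.24 mm
y_c = 676050.00 / 9660.00 = 69.98 mm

x_c = 35.24 mm, y_c = 69.98 mm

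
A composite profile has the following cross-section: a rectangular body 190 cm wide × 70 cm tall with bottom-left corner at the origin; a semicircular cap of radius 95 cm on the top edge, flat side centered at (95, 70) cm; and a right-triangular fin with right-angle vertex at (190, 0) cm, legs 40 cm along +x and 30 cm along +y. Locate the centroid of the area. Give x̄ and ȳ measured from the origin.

x̄ = 97.32 cm, ȳ = 72.50 cm

rectangular body: A = 190 × 70 = 13300.00, centroid at (95.00, 35.00).
semicircular top: A = ½π·95² = 14176.44, centroid at (95.00, 110.32).
triangular fin: A = ½·40·30 = 600.00, centroid at (203.33, 10.00).
ΣA = 28076.44 cm², ΣAx̄ = 2732261.50 cm³, ΣAȳ = 2035433.91 cm³.
x̄ = 2732261.50/28076.44 = 97.32 cm; ȳ = 2035433.91/28076.44 = 72.50 cm.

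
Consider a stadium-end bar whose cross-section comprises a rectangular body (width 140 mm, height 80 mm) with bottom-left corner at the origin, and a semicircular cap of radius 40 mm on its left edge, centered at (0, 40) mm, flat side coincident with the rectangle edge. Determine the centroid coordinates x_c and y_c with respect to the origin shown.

rectangular body: A = 140 × 80 = 11200.00, centroid at (70.00, 40.00).
semicircular end: A = ½π·40² = 2513.27, centroid at (-16.98, 40.00).
ΣA = 13713.27 mm², ΣAx_c = 741333.33 mm³, ΣAy_c = 548530.96 mm³.
x_c = 741333.33/13713.27 = 54.06 mm; y_c = 548530.96/13713.27 = 40.00 mm.

x_c = 54.06 mm, y_c = 40.00 mm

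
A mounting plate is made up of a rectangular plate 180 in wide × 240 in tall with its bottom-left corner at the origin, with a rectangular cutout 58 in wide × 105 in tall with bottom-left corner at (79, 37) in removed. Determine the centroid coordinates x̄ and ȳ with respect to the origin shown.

x̄ = 87.05 in, ȳ = 125.01 in

plate: A = 180 × 240 = 43200.00, centroid at (90.00, 120.00).
hole: A = −(58 × 105) = -6090.00, centroid at (108.00, 89.50).
ΣA = 37110.00 in²
ΣAx̄ = (43200.00)(90.00) + (-6090.00)(108.00) = 3230280.00 in³
ΣAȳ = (43200.00)(120.00) + (-6090.00)(89.50) = 4638945.00 in³
x̄ = 3230280.00 / 37110.00 = 87.05 in
ȳ = 4638945.00 / 37110.00 = 125.01 in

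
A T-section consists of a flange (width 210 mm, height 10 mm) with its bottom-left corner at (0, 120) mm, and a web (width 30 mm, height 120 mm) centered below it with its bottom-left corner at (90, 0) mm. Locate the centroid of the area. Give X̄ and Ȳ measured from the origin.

X̄ = 105.00 mm, Ȳ = 83.95 mm

web: A = 30 × 120 = 3600.00, centroid at (105.00, 60.00).
flange: A = 210 × 10 = 2100.00, centroid at (105.00, 125.00).
ΣA = 5700.00 mm², ΣAX̄ = 598500.00 mm³, ΣAȲ = 478500.00 mm³.
X̄ = 598500.00/5700.00 = 105.00 mm; Ȳ = 478500.00/5700.00 = 83.95 mm.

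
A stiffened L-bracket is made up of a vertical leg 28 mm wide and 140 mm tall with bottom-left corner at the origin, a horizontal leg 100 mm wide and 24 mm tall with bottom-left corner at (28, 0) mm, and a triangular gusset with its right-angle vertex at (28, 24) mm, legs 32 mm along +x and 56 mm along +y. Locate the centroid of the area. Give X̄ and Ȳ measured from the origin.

X̄ = 38.35 mm, Ȳ = 47.32 mm

Part | A | x̄ᵢ | ȳᵢ | A·x̄ᵢ | A·ȳᵢ
vertical leg | 3920.00 | 14.00 | 70.00 | 54880.00 | 274400.00
horizontal leg | 2400.00 | 78.00 | 12.00 | 187200.00 | 28800.00
gusset | 896.00 | 38.67 | 42.67 | 34645.33 | 38229.33
Σ | 7216.00 |  |  | 276725.33 | 341429.33
X̄ = 276725.33 / 7216.00 = 38.35 mm
Ȳ = 341429.33 / 7216.00 = 47.32 mm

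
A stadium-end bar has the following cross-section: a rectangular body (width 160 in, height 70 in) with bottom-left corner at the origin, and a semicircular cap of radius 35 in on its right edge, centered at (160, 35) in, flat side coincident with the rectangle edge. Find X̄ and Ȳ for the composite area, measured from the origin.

X̄ = 93.91 in, Ȳ = 35.00 in

Part | A | x̄ᵢ | ȳᵢ | A·x̄ᵢ | A·ȳᵢ
rectangular body | 11200.00 | 80.00 | 35.00 | 896000.00 | 392000.00
semicircular end | 1924.23 | 174.85 | 35.00 | 336459.41 | 67347.89
Σ | 13124.23 |  |  | 1232459.41 | 459347.89
X̄ = 1232459.41 / 13124.23 = 93.91 in
Ȳ = 459347.89 / 13124.23 = 35.00 in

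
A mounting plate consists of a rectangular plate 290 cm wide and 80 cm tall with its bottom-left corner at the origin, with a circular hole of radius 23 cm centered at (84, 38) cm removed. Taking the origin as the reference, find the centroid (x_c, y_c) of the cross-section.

x_c = 149.71 cm, y_c = 40.15 cm

Part | A | x̄ᵢ | ȳᵢ | A·x̄ᵢ | A·ȳᵢ
plate | 23200.00 | 145.00 | 40.00 | 3364000.00 | 928000.00
hole | -1661.90 | 84.00 | 38.00 | -139599.81 | -63152.30
Σ | 21538.10 |  |  | 3224400.19 | 864847.70
x_c = 3224400.19 / 21538.10 = 149.71 cm
y_c = 864847.70 / 21538.10 = 40.15 cm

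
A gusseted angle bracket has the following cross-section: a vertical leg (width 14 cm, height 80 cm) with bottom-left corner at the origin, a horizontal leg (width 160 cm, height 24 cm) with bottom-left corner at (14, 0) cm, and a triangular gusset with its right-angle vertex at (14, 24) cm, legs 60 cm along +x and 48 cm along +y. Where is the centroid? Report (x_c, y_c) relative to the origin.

x_c = 65.28 cm, y_c = 23.20 cm

vertical leg: A = 14 × 80 = 1120.00, centroid at (7.00, 40.00).
horizontal leg: A = 160 × 24 = 3840.00, centroid at (94.00, 12.00).
gusset: A = ½·60·48 = 1440.00, centroid at (34.00, 40.00).
ΣA = 6400.00 cm²
ΣAx_c = (1120.00)(7.00) + (3840.00)(94.00) + (1440.00)(34.00) = 417760.00 cm³
ΣAy_c = (1120.00)(40.00) + (3840.00)(12.00) + (1440.00)(40.00) = 148480.00 cm³
x_c = 417760.00 / 6400.00 = 65.28 cm
y_c = 148480.00 / 6400.00 = 23.20 cm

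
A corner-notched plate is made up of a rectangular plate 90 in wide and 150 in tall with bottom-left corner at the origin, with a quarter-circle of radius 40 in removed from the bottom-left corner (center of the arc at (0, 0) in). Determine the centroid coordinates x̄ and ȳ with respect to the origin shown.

x̄ = 47.88 in, ȳ = 80.96 in

plate: A = 90 × 150 = 13500.00, centroid at (45.00, 75.00).
removed quarter-circle: A = −¼π·40² = -1256.64, centroid at (16.98, 16.98).
ΣA = 12243.36 in², ΣAx̄ = 586166.67 in³, ΣAȳ = 991166.67 in³.
x̄ = 586166.67/12243.36 = 47.88 in; ȳ = 991166.67/12243.36 = 80.96 in.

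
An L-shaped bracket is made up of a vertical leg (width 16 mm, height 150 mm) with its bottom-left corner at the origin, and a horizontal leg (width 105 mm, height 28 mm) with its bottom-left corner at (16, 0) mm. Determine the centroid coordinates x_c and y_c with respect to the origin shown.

vertical leg: A = 16 × 150 = 2400.00, centroid at (8.00, 75.00).
horizontal leg: A = 105 × 28 = 2940.00, centroid at (68.50, 14.00).
ΣA = 5340.00 mm²
ΣAx_c = (2400.00)(8.00) + (2940.00)(68.50) = 220590.00 mm³
ΣAy_c = (2400.00)(75.00) + (2940.00)(14.00) = 221160.00 mm³
x_c = 220590.00 / 5340.00 = 41.31 mm
y_c = 221160.00 / 5340.00 = 41.42 mm

x_c = 41.31 mm, y_c = 41.42 mm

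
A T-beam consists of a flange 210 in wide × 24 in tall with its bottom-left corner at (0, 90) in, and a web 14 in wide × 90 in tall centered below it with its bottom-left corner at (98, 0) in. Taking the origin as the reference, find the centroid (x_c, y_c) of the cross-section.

web: A = 14 × 90 = 1260.00, centroid at (105.00, 45.00).
flange: A = 210 × 24 = 5040.00, centroid at (105.00, 102.00).
ΣA = 6300.00 in²
ΣAx_c = (1260.00)(105.00) + (5040.00)(105.00) = 661500.00 in³
ΣAy_c = (1260.00)(45.00) + (5040.00)(102.00) = 570780.00 in³
x_c = 661500.00 / 6300.00 = 105.00 in
y_c = 570780.00 / 6300.00 = 90.60 in

x_c = 105.00 in, y_c = 90.60 in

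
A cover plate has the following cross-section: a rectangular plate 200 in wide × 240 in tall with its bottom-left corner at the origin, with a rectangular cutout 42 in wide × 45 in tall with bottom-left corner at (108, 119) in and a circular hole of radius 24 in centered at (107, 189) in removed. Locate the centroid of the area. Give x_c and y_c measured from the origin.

plate: A = 200 × 240 = 48000.00, centroid at (100.00, 120.00).
hole 1: A = −(42 × 45) = -1890.00, centroid at (129.00, 141.50).
hole 2: A = −π·24² = -1809.56, centroid at (107.00, 189.00).
ΣA = 44300.44 in², ΣAx_c = 4362567.36 in³, ΣAy_c = 5150558.66 in³.
x_c = 4362567.36/44300.44 = 98.48 in; y_c = 5150558.66/44300.44 = 116.26 in.

x_c = 98.48 in, y_c = 116.26 in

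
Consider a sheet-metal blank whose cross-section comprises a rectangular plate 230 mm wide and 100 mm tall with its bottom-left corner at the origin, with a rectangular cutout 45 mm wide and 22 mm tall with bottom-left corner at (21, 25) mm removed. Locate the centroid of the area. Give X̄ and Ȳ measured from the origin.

plate: A = 230 × 100 = 23000.00, centroid at (115.00, 50.00).
hole: A = −(45 × 22) = -990.00, centroid at (43.50, 36.00).
ΣA = 22010.00 mm²
ΣAX̄ = (23000.00)(115.00) + (-990.00)(43.50) = 2601935.00 mm³
ΣAȲ = (23000.00)(50.00) + (-990.00)(36.00) = 1114360.00 mm³
X̄ = 2601935.00 / 22010.00 = 118.22 mm
Ȳ = 1114360.00 / 22010.00 = 50.63 mm

X̄ = 118.22 mm, Ȳ = 50.63 mm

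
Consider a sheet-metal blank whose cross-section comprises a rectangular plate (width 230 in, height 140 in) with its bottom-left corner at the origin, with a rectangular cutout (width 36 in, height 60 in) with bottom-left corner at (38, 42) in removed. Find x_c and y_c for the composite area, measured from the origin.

x_c = 119.24 in, y_c = 69.86 in

Part | A | x̄ᵢ | ȳᵢ | A·x̄ᵢ | A·ȳᵢ
plate | 32200.00 | 115.00 | 70.00 | 3703000.00 | 2254000.00
hole | -2160.00 | 56.00 | 72.00 | -120960.00 | -155520.00
Σ | 30040.00 |  |  | 3582040.00 | 2098480.00
x_c = 3582040.00 / 30040.00 = 119.24 in
y_c = 2098480.00 / 30040.00 = 69.86 in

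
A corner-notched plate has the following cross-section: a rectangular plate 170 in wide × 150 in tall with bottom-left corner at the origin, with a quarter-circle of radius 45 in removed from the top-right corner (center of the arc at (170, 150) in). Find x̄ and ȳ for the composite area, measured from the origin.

Part | A | x̄ᵢ | ȳᵢ | A·x̄ᵢ | A·ȳᵢ
plate | 25500.00 | 85.00 | 75.00 | 2167500.00 | 1912500.00
removed quarter-circle | -1590.43 | 150.90 | 130.90 | -239998.32 | -208189.69
Σ | 23909.57 |  |  | 1927501.68 | 1704310.31
x̄ = 1927501.68 / 23909.57 = 80.62 in
ȳ = 1704310.31 / 23909.57 = 71.28 in

x̄ = 80.62 in, ȳ = 71.28 in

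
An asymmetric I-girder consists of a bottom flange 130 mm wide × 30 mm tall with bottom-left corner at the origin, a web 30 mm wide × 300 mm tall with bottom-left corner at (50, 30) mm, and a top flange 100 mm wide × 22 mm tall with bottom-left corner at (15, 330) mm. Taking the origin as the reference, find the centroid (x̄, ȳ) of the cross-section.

x̄ = 65.00 mm, ȳ = 160.84 mm

bottom flange: A = 130 × 30 = 3900.00, centroid at (65.00, 15.00).
web: A = 30 × 300 = 9000.00, centroid at (65.00, 180.00).
top flange: A = 100 × 22 = 2200.00, centroid at (65.00, 341.00).
ΣA = 15100.00 mm²
ΣAx̄ = (3900.00)(65.00) + (9000.00)(65.00) + (2200.00)(65.00) = 981500.00 mm³
ΣAȳ = (3900.00)(15.00) + (9000.00)(180.00) + (2200.00)(341.00) = 2428700.00 mm³
x̄ = 981500.00 / 15100.00 = 65.00 mm
ȳ = 2428700.00 / 15100.00 = 160.84 mm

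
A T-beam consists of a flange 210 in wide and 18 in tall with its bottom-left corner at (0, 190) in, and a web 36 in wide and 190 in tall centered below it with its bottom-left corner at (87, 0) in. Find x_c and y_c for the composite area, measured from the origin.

web: A = 36 × 190 = 6840.00, centroid at (105.00, 95.00).
flange: A = 210 × 18 = 3780.00, centroid at (105.00, 199.00).
ΣA = 10620.00 in²
ΣAx_c = (6840.00)(105.00) + (3780.00)(105.00) = 1115100.00 in³
ΣAy_c = (6840.00)(95.00) + (3780.00)(199.00) = 1402020.00 in³
x_c = 1115100.00 / 10620.00 = 105.00 in
y_c = 1402020.00 / 10620.00 = 132.02 in

x_c = 105.00 in, y_c = 132.02 in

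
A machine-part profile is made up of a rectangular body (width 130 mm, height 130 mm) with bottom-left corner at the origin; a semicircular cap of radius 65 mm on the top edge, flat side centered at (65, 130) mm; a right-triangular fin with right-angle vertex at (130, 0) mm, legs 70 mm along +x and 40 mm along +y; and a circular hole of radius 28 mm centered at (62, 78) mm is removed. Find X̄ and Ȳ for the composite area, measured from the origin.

rectangular body: A = 130 × 130 = 16900.00, centroid at (65.00, 65.00).
semicircular top: A = ½π·65² = 6636.61, centroid at (65.00, 157.59).
triangular fin: A = ½·70·40 = 1400.00, centroid at (153.33, 13.33).
hole: A = −π·28² = -2463.01, centroid at (62.00, 78.00).
ΣA = 22473.61 mm²
ΣAX̄ = (16900.00)(65.00) + (6636.61)(65.00) + (1400.00)(153.33) + (-2463.01)(62.00) = 1591840.07 mm³
ΣAȲ = (16900.00)(65.00) + (6636.61)(157.59) + (1400.00)(13.33) + (-2463.01)(78.00) = 1970895.21 mm³
X̄ = 1591840.07 / 22473.61 = 70.83 mm
Ȳ = 1970895.21 / 22473.61 = 87.70 mm

X̄ = 70.83 mm, Ȳ = 87.70 mm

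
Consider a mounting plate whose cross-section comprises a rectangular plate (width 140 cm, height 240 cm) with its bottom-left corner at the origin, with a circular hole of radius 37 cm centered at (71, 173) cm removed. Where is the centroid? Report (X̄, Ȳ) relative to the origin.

Part | A | x̄ᵢ | ȳᵢ | A·x̄ᵢ | A·ȳᵢ
plate | 33600.00 | 70.00 | 120.00 | 2352000.00 | 4032000.00
hole | -4300.84 | 71.00 | 173.00 | -305359.66 | -744045.38
Σ | 29299.16 |  |  | 2046640.34 | 3287954.62
X̄ = 2046640.34 / 29299.16 = 69.85 cm
Ȳ = 3287954.62 / 29299.16 = 112.22 cm

X̄ = 69.85 cm, Ȳ = 112.22 cm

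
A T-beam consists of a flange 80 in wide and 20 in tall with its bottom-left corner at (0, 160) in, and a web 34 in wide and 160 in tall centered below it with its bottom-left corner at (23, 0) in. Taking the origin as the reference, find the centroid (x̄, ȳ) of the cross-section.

web: A = 34 × 160 = 5440.00, centroid at (40.00, 80.00).
flange: A = 80 × 20 = 1600.00, centroid at (40.00, 170.00).
ΣA = 7040.00 in², ΣAx̄ = 281600.00 in³, ΣAȳ = 707200.00 in³.
x̄ = 281600.00/7040.00 = 40.00 in; ȳ = 707200.00/7040.00 = 100.45 in.

x̄ = 40.00 in, ȳ = 100.45 in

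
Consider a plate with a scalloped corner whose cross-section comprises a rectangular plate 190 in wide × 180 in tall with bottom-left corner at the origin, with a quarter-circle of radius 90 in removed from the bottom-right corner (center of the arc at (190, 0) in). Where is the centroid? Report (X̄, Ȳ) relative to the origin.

plate: A = 190 × 180 = 34200.00, centroid at (95.00, 90.00).
removed quarter-circle: A = −¼π·90² = -6361.73, centroid at (151.80, 38.20).
ΣA = 27838.27 in², ΣAX̄ = 2283272.23 in³, ΣAȲ = 2835000.00 in³.
X̄ = 2283272.23/27838.27 = 82.02 in; Ȳ = 2835000.00/27838.27 = 101.84 in.

X̄ = 82.02 in, Ȳ = 101.84 in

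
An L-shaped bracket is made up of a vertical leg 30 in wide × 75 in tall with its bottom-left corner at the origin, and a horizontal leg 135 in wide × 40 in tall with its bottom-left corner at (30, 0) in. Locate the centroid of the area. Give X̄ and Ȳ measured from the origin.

vertical leg: A = 30 × 75 = 2250.00, centroid at (15.00, 37.50).
horizontal leg: A = 135 × 40 = 5400.00, centroid at (97.50, 20.00).
ΣA = 7650.00 in², ΣAX̄ = 560250.00 in³, ΣAȲ = 192375.00 in³.
X̄ = 560250.00/7650.00 = 73.24 in; Ȳ = 192375.00/7650.00 = 25.15 in.

X̄ = 73.24 in, Ȳ = 25.15 in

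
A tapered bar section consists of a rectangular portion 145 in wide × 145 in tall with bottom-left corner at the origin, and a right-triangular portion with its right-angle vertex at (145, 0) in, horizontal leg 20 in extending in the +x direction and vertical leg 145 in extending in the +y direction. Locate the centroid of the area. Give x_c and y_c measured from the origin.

x_c = 77.61 in, y_c = 70.94 in

Part | A | x̄ᵢ | ȳᵢ | A·x̄ᵢ | A·ȳᵢ
rectangular portion | 21025.00 | 72.50 | 72.50 | 1524312.50 | 1524312.50
triangular portion | 1450.00 | 151.67 | 48.33 | 219916.67 | 70083.33
Σ | 22475.00 |  |  | 1744229.17 | 1594395.83
x_c = 1744229.17 / 22475.00 = 77.61 in
y_c = 1594395.83 / 22475.00 = 70.94 in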